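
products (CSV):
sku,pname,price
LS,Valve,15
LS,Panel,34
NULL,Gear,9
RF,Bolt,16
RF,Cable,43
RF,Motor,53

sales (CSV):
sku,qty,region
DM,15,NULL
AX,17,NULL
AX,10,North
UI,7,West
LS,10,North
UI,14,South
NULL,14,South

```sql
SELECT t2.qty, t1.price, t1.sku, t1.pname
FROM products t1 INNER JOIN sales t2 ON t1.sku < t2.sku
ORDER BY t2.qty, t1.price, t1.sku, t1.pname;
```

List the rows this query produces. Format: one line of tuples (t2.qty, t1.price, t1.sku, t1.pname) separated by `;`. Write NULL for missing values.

INNER JOIN keeps only pairs where the ON condition holds.
Matching on t1.sku < t2.sku. A NULL in a compared column never satisfies the condition.
- t1 row (sku=LS): matches 2 t2 row(s) → 2 output row(s).
- t1 row (sku=LS): matches 2 t2 row(s) → 2 output row(s).
- t1 row (sku=NULL): no match → dropped.
- t1 row (sku=RF): matches 2 t2 row(s) → 2 output row(s).
- t1 row (sku=RF): matches 2 t2 row(s) → 2 output row(s).
- t1 row (sku=RF): matches 2 t2 row(s) → 2 output row(s).
After projecting and ordering:
t2.qty | t1.price | t1.sku | t1.pname
7 | 15 | LS | Valve
7 | 16 | RF | Bolt
7 | 34 | LS | Panel
7 | 43 | RF | Cable
7 | 53 | RF | Motor
14 | 15 | LS | Valve
14 | 16 | RF | Bolt
14 | 34 | LS | Panel
14 | 43 | RF | Cable
14 | 53 | RF | Motor

(7, 15, LS, Valve); (7, 16, RF, Bolt); (7, 34, LS, Panel); (7, 43, RF, Cable); (7, 53, RF, Motor); (14, 15, LS, Valve); (14, 16, RF, Bolt); (14, 34, LS, Panel); (14, 43, RF, Cable); (14, 53, RF, Motor)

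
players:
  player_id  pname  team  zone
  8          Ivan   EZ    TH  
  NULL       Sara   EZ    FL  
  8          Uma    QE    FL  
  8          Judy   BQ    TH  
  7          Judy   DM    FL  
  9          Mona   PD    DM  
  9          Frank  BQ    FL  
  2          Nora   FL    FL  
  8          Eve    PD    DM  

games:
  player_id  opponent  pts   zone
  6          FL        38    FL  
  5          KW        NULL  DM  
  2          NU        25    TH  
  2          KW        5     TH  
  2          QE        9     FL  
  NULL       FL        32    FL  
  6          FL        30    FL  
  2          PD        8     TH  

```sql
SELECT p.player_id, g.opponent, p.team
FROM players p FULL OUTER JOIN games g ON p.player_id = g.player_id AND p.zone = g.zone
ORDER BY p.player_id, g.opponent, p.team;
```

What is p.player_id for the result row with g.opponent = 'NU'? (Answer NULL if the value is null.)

FULL OUTER JOIN keeps every row from both sides; unmatched rows get NULL for the other side's columns.
Matching on p.player_id = g.player_id AND p.zone = g.zone. A NULL in a compared column never satisfies the condition.
- p (player_id=8, zone=TH) has no partner → padded with NULL.
- p (player_id=NULL, zone=FL) has no partner → padded with NULL.
- p (player_id=8, zone=FL) has no partner → padded with NULL.
- p (player_id=8, zone=TH) has no partner → padded with NULL.
- p (player_id=7, zone=FL) has no partner → padded with NULL.
- p (player_id=9, zone=DM) has no partner → padded with NULL.
- p (player_id=9, zone=FL) has no partner → padded with NULL.
- p (player_id=2, zone=FL) pairs with 1 row(s) of g.
- p (player_id=8, zone=DM) has no partner → padded with NULL.
- 7 g row(s) had no p match → kept, p columns NULL.

NULL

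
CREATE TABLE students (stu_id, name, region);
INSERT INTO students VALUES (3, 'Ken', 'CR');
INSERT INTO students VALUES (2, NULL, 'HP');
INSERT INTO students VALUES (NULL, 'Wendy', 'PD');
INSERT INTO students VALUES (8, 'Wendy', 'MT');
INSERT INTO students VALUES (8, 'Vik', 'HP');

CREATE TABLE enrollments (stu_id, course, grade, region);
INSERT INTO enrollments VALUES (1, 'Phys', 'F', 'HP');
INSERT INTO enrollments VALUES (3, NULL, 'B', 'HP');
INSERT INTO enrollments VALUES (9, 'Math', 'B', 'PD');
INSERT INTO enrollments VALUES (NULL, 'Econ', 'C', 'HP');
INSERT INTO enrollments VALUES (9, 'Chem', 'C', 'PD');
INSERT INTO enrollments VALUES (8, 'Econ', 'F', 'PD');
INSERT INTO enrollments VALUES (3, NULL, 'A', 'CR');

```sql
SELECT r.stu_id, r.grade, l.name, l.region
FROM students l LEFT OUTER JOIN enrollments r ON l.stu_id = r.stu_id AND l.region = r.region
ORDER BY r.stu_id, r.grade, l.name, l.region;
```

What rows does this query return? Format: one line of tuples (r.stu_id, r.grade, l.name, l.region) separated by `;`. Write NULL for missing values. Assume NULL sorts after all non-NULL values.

LEFT JOIN keeps every row from `students`; unmatched rows get NULL for `enrollments`'s columns.
Matching on l.stu_id = r.stu_id AND l.region = r.region. A NULL in a compared column never satisfies the condition.
- l row (stu_id=3, region=CR): matches 1 r row(s) → 1 output row(s).
- l row (stu_id=2, region=HP): no match → kept, r columns NULL.
- l row (stu_id=NULL, region=PD): no match → kept, r columns NULL.
- l row (stu_id=8, region=MT): no match → kept, r columns NULL.
- l row (stu_id=8, region=HP): no match → kept, r columns NULL.
After projecting and ordering:
r.stu_id | r.grade | l.name | l.region
3 | A | Ken | CR
NULL | NULL | Vik | HP
NULL | NULL | Wendy | MT
NULL | NULL | Wendy | PD
NULL | NULL | NULL | HP

(3, A, Ken, CR); (NULL, NULL, Vik, HP); (NULL, NULL, Wendy, MT); (NULL, NULL, Wendy, PD); (NULL, NULL, NULL, HP)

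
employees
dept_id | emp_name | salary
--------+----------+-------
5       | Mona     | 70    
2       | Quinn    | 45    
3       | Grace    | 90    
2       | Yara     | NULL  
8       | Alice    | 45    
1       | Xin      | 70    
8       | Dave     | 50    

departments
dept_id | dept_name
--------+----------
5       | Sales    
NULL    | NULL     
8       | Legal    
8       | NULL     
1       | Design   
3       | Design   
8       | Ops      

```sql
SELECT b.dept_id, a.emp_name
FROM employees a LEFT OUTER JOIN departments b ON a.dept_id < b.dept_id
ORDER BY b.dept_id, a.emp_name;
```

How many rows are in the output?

LEFT JOIN keeps every row from `employees`; unmatched rows get NULL for `departments`'s columns.
Matching on a.dept_id < b.dept_id. A NULL in a compared column never satisfies the condition.
- a (dept_id=5) pairs with 3 row(s) of b.
- a (dept_id=2) pairs with 5 row(s) of b.
- a (dept_id=3) pairs with 4 row(s) of b.
- a (dept_id=2) pairs with 5 row(s) of b.
- a (dept_id=8) has no partner → padded with NULL.
- a (dept_id=1) pairs with 5 row(s) of b.
- a (dept_id=8) has no partner → padded with NULL.
Total: 22 matched + 2 padded = 24 rows.

24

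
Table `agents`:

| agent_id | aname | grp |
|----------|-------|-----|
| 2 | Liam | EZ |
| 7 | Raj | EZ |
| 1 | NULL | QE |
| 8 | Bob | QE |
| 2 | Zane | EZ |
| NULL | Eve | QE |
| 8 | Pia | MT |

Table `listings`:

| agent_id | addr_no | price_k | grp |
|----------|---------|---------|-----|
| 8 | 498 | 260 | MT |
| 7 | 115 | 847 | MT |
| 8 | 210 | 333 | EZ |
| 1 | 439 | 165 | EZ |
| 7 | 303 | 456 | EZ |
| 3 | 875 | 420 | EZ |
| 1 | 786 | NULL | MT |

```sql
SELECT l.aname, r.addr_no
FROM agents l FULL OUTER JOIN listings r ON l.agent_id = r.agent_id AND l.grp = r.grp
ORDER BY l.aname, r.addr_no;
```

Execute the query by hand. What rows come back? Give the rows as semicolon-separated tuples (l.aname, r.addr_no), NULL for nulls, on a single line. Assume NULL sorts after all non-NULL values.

(Bob, NULL); (Eve, NULL); (Liam, NULL); (Pia, 498); (Raj, 303); (Zane, NULL); (NULL, 115); (NULL, 210); (NULL, 439); (NULL, 786); (NULL, 875); (NULL, NULL)

FULL OUTER JOIN keeps every row from both sides; unmatched rows get NULL for the other side's columns.
Matching on l.agent_id = r.agent_id AND l.grp = r.grp. A NULL in a compared column never satisfies the condition.
- l[0] agent_id=2, grp=EZ → no match; kept with NULLs on the r side.
- l[1] agent_id=7, grp=EZ → 1 match(es) in r → 1 row(s).
- l[2] agent_id=1, grp=QE → no match; kept with NULLs on the r side.
- l[3] agent_id=8, grp=QE → no match; kept with NULLs on the r side.
- l[4] agent_id=2, grp=EZ → no match; kept with NULLs on the r side.
- l[5] agent_id=NULL, grp=QE → no match; kept with NULLs on the r side.
- l[6] agent_id=8, grp=MT → 1 match(es) in r → 1 row(s).
- plus 5 unmatched r row(s), each kept with NULL l columns.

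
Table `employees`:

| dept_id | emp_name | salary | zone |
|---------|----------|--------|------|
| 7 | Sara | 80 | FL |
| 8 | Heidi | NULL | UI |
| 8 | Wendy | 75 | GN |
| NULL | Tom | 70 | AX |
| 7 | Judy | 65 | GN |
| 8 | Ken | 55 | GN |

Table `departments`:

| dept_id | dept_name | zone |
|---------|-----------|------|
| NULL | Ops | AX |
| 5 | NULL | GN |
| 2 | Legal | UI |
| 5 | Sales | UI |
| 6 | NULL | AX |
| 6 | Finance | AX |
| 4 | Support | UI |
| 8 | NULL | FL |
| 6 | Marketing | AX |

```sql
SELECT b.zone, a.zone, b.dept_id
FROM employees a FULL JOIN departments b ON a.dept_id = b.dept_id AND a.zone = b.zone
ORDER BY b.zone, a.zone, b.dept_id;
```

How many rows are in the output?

15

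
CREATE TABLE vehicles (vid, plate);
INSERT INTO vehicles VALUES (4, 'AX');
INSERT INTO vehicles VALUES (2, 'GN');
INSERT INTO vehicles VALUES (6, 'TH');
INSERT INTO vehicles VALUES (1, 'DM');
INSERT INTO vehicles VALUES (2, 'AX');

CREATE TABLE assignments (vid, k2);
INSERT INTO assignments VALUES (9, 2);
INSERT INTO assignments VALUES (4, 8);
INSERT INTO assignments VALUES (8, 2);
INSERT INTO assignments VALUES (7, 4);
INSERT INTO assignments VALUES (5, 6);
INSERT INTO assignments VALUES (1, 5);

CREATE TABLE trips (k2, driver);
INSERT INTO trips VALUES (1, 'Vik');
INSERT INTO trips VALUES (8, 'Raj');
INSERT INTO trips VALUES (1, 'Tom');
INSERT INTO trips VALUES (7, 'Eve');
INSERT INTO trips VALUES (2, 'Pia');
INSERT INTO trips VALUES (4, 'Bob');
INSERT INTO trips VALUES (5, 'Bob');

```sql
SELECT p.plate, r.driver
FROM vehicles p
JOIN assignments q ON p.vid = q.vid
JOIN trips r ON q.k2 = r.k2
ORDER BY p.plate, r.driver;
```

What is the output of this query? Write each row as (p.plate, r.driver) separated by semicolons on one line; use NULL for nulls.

(AX, Raj); (DM, Bob)

Step 1 — p INNER JOIN q on vid → 2 row(s).
Then INNER JOIN `trips r` on k2: keep only rows whose q.k2 appears in r.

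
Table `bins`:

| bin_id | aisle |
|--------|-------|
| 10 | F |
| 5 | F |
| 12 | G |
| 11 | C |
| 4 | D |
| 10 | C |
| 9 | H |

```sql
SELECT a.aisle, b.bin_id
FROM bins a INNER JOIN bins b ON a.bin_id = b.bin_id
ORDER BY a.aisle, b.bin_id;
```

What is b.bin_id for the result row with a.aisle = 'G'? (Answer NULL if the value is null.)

12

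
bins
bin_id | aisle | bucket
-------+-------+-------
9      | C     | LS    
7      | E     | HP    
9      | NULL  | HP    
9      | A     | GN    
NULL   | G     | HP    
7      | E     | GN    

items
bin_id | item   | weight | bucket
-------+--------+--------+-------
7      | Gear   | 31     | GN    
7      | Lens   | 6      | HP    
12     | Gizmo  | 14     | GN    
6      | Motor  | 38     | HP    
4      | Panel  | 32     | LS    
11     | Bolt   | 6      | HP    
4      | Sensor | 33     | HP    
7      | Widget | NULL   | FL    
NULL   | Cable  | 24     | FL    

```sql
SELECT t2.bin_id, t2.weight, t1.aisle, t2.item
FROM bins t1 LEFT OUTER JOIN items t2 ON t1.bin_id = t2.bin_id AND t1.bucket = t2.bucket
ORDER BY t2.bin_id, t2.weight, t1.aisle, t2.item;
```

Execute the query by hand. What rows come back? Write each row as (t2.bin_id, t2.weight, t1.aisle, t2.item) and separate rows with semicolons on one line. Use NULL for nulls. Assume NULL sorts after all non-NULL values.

(7, 6, E, Lens); (7, 31, E, Gear); (NULL, NULL, A, NULL); (NULL, NULL, C, NULL); (NULL, NULL, G, NULL); (NULL, NULL, NULL, NULL)

LEFT JOIN keeps every row from `bins`; unmatched rows get NULL for `items`'s columns.
Matching on t1.bin_id = t2.bin_id AND t1.bucket = t2.bucket. A NULL in a compared column never satisfies the condition.
- t1 row (bin_id=9, bucket=LS): no match → kept, t2 columns NULL.
- t1 row (bin_id=7, bucket=HP): matches 1 t2 row(s) → 1 output row(s).
- t1 row (bin_id=9, bucket=HP): no match → kept, t2 columns NULL.
- t1 row (bin_id=9, bucket=GN): no match → kept, t2 columns NULL.
- t1 row (bin_id=NULL, bucket=HP): no match → kept, t2 columns NULL.
- t1 row (bin_id=7, bucket=GN): matches 1 t2 row(s) → 1 output row(s).
After projecting and ordering:
t2.bin_id | t2.weight | t1.aisle | t2.item
7 | 6 | E | Lens
7 | 31 | E | Gear
NULL | NULL | A | NULL
NULL | NULL | C | NULL
NULL | NULL | G | NULL
NULL | NULL | NULL | NULL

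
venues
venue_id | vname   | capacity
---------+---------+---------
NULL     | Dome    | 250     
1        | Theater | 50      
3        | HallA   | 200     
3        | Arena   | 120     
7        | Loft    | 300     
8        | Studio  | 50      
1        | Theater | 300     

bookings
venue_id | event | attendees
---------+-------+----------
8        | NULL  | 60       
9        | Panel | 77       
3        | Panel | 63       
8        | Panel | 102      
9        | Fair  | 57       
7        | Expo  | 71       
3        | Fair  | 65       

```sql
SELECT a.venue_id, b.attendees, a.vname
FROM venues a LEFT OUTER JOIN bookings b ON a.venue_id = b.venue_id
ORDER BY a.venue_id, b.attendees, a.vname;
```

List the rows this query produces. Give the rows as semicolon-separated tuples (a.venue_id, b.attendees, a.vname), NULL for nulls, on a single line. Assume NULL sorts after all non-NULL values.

(1, NULL, Theater); (1, NULL, Theater); (3, 63, Arena); (3, 63, HallA); (3, 65, Arena); (3, 65, HallA); (7, 71, Loft); (8, 60, Studio); (8, 102, Studio); (NULL, NULL, Dome)

LEFT JOIN keeps every row from `venues`; unmatched rows get NULL for `bookings`'s columns.
Matching on a.venue_id = b.venue_id. A NULL in a compared column never satisfies the condition.
- venue_id=NULL: no b row matches, row kept with b columns NULL.
- venue_id=1: no b row matches, row kept with b columns NULL.
- venue_id=3: 2 matching b row(s), so 2 row(s) emitted.
- venue_id=3: 2 matching b row(s), so 2 row(s) emitted.
- venue_id=7: 1 matching b row(s), so 1 row(s) emitted.
- venue_id=8: 2 matching b row(s), so 2 row(s) emitted.
- venue_id=1: no b row matches, row kept with b columns NULL.
After projecting and ordering:
a.venue_id | b.attendees | a.vname
1 | NULL | Theater
1 | NULL | Theater
3 | 63 | Arena
3 | 63 | HallA
3 | 65 | Arena
3 | 65 | HallA
7 | 71 | Loft
8 | 60 | Studio
8 | 102 | Studio
NULL | NULL | Dome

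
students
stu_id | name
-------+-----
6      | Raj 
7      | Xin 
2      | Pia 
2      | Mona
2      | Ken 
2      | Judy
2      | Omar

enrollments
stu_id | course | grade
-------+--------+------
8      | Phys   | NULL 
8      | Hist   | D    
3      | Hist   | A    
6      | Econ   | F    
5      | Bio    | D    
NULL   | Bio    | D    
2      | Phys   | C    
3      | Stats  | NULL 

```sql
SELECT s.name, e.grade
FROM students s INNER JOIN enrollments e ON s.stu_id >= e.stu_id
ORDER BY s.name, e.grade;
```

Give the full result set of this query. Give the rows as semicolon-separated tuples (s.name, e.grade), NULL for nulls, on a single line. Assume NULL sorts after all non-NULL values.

INNER JOIN keeps only pairs where the ON condition holds.
Matching on s.stu_id >= e.stu_id. A NULL in a compared column never satisfies the condition.
- stu_id=6: 5 matching e row(s), so 5 row(s) emitted.
- stu_id=7: 5 matching e row(s), so 5 row(s) emitted.
- stu_id=2: 1 matching e row(s), so 1 row(s) emitted.
- stu_id=2: 1 matching e row(s), so 1 row(s) emitted.
- stu_id=2: 1 matching e row(s), so 1 row(s) emitted.
- stu_id=2: 1 matching e row(s), so 1 row(s) emitted.
- stu_id=2: 1 matching e row(s), so 1 row(s) emitted.

(Judy, C); (Ken, C); (Mona, C); (Omar, C); (Pia, C); (Raj, A); (Raj, C); (Raj, D); (Raj, F); (Raj, NULL); (Xin, A); (Xin, C); (Xin, D); (Xin, F); (Xin, NULL)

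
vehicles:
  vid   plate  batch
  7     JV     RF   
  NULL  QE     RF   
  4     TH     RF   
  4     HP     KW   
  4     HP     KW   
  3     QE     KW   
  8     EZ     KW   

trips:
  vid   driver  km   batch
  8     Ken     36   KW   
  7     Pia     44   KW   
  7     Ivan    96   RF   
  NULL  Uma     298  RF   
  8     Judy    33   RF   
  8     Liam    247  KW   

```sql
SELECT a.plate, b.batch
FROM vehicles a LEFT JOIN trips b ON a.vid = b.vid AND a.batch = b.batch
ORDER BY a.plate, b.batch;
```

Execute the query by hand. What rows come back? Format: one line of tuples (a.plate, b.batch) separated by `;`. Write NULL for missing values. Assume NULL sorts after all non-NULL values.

(EZ, KW); (EZ, KW); (HP, NULL); (HP, NULL); (JV, RF); (QE, NULL); (QE, NULL); (TH, NULL)

LEFT JOIN keeps every row from `vehicles`; unmatched rows get NULL for `trips`'s columns.
Matching on a.vid = b.vid AND a.batch = b.batch. A NULL in a compared column never satisfies the condition.
- a[0] vid=7, batch=RF → 1 match(es) in b → 1 row(s).
- a[1] vid=NULL, batch=RF → no match; kept with NULLs on the b side.
- a[2] vid=4, batch=RF → no match; kept with NULLs on the b side.
- a[3] vid=4, batch=KW → no match; kept with NULLs on the b side.
- a[4] vid=4, batch=KW → no match; kept with NULLs on the b side.
- a[5] vid=3, batch=KW → no match; kept with NULLs on the b side.
- a[6] vid=8, batch=KW → 2 match(es) in b → 2 row(s).
After projecting and ordering:
a.plate | b.batch
EZ | KW
EZ | KW
HP | NULL
HP | NULL
JV | RF
QE | NULL
QE | NULL
TH | NULL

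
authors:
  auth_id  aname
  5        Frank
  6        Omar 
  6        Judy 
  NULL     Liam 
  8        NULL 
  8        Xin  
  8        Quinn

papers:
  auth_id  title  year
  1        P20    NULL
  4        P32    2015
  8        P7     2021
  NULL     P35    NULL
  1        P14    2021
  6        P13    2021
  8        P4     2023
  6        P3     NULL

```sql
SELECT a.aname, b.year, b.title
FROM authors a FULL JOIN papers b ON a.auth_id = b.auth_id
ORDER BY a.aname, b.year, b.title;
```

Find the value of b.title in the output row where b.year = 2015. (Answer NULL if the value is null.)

P32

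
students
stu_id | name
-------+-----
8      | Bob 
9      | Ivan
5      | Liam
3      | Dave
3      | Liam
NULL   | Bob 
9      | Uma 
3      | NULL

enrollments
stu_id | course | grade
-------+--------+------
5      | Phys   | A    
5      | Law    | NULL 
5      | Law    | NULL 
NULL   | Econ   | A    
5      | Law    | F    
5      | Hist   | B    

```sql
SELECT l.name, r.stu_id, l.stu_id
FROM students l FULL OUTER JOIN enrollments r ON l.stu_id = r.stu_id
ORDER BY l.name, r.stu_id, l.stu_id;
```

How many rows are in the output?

FULL OUTER JOIN keeps every row from both sides; unmatched rows get NULL for the other side's columns.
Matching on l.stu_id = r.stu_id. A NULL in a compared column never satisfies the condition.
Matched pairs: 5; unmatched l rows kept: 7; unmatched r rows kept: 1.
Total: 5 matched + 8 padded = 13 rows.

13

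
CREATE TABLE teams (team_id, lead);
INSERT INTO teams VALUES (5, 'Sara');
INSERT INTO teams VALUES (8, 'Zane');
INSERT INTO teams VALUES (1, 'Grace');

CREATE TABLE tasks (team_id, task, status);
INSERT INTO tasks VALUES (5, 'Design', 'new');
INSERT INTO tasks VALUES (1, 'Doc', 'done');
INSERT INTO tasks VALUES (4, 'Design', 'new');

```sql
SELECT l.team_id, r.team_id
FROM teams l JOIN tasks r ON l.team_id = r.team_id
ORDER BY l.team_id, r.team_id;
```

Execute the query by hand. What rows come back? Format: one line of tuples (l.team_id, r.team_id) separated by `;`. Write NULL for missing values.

(1, 1); (5, 5)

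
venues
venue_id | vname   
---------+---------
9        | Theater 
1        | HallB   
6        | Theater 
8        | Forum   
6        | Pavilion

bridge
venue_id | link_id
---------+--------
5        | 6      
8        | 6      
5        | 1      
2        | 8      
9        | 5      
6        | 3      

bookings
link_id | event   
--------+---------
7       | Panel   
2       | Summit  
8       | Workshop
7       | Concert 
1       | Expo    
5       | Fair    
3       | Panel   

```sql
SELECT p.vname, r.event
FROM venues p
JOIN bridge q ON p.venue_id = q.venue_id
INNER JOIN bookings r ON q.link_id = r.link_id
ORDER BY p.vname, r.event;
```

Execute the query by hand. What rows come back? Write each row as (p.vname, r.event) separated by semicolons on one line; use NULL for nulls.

Evaluate left to right. First `venues p INNER JOIN bridge q` on venue_id: 4 row(s).
Then INNER JOIN `bookings r` on link_id: keep only rows whose q.link_id appears in r.

(Pavilion, Panel); (Theater, Fair); (Theater, Panel)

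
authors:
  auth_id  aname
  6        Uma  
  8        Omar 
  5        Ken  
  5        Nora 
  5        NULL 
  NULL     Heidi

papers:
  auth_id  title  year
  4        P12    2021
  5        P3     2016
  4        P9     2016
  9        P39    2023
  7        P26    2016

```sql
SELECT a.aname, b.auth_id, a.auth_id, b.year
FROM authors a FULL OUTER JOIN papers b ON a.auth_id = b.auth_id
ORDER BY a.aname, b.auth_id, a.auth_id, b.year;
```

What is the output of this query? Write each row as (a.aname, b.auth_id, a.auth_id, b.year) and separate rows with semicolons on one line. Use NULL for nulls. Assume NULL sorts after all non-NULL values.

FULL OUTER JOIN keeps every row from both sides; unmatched rows get NULL for the other side's columns.
Matching on a.auth_id = b.auth_id. A NULL in a compared column never satisfies the condition.
- a row (auth_id=6): no match → kept, b columns NULL.
- a row (auth_id=8): no match → kept, b columns NULL.
- a row (auth_id=5): matches 1 b row(s) → 1 output row(s).
- a row (auth_id=5): matches 1 b row(s) → 1 output row(s).
- a row (auth_id=5): matches 1 b row(s) → 1 output row(s).
- a row (auth_id=NULL): no match → kept, b columns NULL.
- 4 row(s) from b found no a partner → padded with NULL.
After projecting and ordering:
a.aname | b.auth_id | a.auth_id | b.year
Heidi | NULL | NULL | NULL
Ken | 5 | 5 | 2016
Nora | 5 | 5 | 2016
Omar | NULL | 8 | NULL
Uma | NULL | 6 | NULL
NULL | 4 | NULL | 2016
NULL | 4 | NULL | 2021
NULL | 5 | 5 | 2016
NULL | 7 | NULL | 2016
NULL | 9 | NULL | 2023

(Heidi, NULL, NULL, NULL); (Ken, 5, 5, 2016); (Nora, 5, 5, 2016); (Omar, NULL, 8, NULL); (Uma, NULL, 6, NULL); (NULL, 4, NULL, 2016); (NULL, 4, NULL, 2021); (NULL, 5, 5, 2016); (NULL, 7, NULL, 2016); (NULL, 9, NULL, 2023)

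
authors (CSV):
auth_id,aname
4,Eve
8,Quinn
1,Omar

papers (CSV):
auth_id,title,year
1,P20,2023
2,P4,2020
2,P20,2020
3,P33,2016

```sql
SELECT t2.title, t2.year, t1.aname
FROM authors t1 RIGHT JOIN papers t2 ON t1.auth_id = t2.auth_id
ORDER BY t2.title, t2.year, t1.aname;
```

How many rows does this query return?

4

RIGHT JOIN keeps every row from `papers`; unmatched rows get NULL for `authors`'s columns.
Matching on t1.auth_id = t2.auth_id.
- t1 row (auth_id=4): no match.
- t1 row (auth_id=8): no match.
- t1 row (auth_id=1): matches 1 t2 row(s) → 1 output row(s).
- plus 3 unmatched t2 row(s), each kept with NULL t1 columns.
Total: 1 matched + 3 padded = 4 rows.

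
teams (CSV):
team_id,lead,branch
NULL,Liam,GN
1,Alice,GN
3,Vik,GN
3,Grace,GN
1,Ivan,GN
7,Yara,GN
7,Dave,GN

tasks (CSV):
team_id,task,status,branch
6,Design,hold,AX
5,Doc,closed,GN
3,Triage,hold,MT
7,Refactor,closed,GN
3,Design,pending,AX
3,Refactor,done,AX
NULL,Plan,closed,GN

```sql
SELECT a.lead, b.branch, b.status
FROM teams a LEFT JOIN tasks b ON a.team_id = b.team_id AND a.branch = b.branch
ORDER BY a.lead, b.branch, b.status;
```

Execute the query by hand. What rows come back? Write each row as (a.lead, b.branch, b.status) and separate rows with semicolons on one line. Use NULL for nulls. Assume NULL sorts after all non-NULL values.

LEFT JOIN keeps every row from `teams`; unmatched rows get NULL for `tasks`'s columns.
Matching on a.team_id = b.team_id AND a.branch = b.branch. A NULL in a compared column never satisfies the condition.
- a row (team_id=NULL, branch=GN): no match → kept, b columns NULL.
- a row (team_id=1, branch=GN): no match → kept, b columns NULL.
- a row (team_id=3, branch=GN): no match → kept, b columns NULL.
- a row (team_id=3, branch=GN): no match → kept, b columns NULL.
- a row (team_id=1, branch=GN): no match → kept, b columns NULL.
- a row (team_id=7, branch=GN): matches 1 b row(s) → 1 output row(s).
- a row (team_id=7, branch=GN): matches 1 b row(s) → 1 output row(s).
After projecting and ordering:
a.lead | b.branch | b.status
Alice | NULL | NULL
Dave | GN | closed
Grace | NULL | NULL
Ivan | NULL | NULL
Liam | NULL | NULL
Vik | NULL | NULL
Yara | GN | closed

(Alice, NULL, NULL); (Dave, GN, closed); (Grace, NULL, NULL); (Ivan, NULL, NULL); (Liam, NULL, NULL); (Vik, NULL, NULL); (Yara, GN, closed)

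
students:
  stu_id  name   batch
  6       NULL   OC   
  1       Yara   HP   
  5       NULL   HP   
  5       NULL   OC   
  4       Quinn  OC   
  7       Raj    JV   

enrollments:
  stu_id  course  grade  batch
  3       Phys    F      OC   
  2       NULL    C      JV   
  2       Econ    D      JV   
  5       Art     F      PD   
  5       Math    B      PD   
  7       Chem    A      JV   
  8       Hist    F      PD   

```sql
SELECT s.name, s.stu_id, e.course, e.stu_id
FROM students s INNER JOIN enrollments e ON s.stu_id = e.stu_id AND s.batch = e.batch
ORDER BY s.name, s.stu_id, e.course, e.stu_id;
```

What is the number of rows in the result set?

1

INNER JOIN keeps only pairs where the ON condition holds.
Matching on s.stu_id = e.stu_id AND s.batch = e.batch.
Matched pairs: 1.
Total: 1 rows.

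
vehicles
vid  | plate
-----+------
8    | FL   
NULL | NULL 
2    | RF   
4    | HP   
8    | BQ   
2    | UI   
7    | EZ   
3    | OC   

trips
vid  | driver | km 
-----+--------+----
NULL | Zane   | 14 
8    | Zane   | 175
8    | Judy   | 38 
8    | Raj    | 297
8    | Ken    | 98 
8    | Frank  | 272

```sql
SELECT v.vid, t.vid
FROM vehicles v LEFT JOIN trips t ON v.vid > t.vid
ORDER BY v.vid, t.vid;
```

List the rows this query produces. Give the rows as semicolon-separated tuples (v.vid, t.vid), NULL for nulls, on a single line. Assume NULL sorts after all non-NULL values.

LEFT JOIN keeps every row from `vehicles`; unmatched rows get NULL for `trips`'s columns.
Matching on v.vid > t.vid. A NULL in a compared column never satisfies the condition.
- v[0] vid=8 → no match; kept with NULLs on the t side.
- v[1] vid=NULL → no match; kept with NULLs on the t side.
- v[2] vid=2 → no match; kept with NULLs on the t side.
- v[3] vid=4 → no match; kept with NULLs on the t side.
- v[4] vid=8 → no match; kept with NULLs on the t side.
- v[5] vid=2 → no match; kept with NULLs on the t side.
- v[6] vid=7 → no match; kept with NULLs on the t side.
- v[7] vid=3 → no match; kept with NULLs on the t side.
After projecting and ordering:
v.vid | t.vid
2 | NULL
2 | NULL
3 | NULL
4 | NULL
7 | NULL
8 | NULL
8 | NULL
NULL | NULL

(2, NULL); (2, NULL); (3, NULL); (4, NULL); (7, NULL); (8, NULL); (8, NULL); (NULL, NULL)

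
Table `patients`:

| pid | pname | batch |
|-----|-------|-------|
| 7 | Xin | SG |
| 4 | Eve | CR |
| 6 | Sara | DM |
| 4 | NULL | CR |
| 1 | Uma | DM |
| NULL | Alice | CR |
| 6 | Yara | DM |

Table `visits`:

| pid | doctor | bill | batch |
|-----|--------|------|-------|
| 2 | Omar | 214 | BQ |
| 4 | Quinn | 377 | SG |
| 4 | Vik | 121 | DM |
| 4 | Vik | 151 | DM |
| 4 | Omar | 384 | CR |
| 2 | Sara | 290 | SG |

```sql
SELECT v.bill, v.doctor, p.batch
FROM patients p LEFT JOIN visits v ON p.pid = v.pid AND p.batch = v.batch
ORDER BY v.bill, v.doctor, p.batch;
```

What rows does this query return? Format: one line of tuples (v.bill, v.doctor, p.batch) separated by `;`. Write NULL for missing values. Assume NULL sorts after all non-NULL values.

(384, Omar, CR); (384, Omar, CR); (NULL, NULL, CR); (NULL, NULL, DM); (NULL, NULL, DM); (NULL, NULL, DM); (NULL, NULL, SG)

LEFT JOIN keeps every row from `patients`; unmatched rows get NULL for `visits`'s columns.
Matching on p.pid = v.pid AND p.batch = v.batch. A NULL in a compared column never satisfies the condition.
Matched pairs: 2; unmatched p rows kept: 5.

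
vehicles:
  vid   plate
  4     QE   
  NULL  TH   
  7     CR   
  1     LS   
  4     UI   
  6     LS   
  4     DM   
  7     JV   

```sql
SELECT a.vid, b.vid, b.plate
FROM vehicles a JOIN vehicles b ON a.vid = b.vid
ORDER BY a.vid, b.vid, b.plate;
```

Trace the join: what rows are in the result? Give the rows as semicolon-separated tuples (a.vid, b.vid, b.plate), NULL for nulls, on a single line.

(1, 1, LS); (4, 4, DM); (4, 4, DM); (4, 4, DM); (4, 4, QE); (4, 4, QE); (4, 4, QE); (4, 4, UI); (4, 4, UI); (4, 4, UI); (6, 6, LS); (7, 7, CR); (7, 7, CR); (7, 7, JV); (7, 7, JV)

INNER JOIN keeps only pairs where the ON condition holds.
Matching on a.vid = b.vid. A NULL in a compared column never satisfies the condition.
- a[0] vid=4 → 3 match(es) in b → 3 row(s).
- a[1] vid=NULL → no match; dropped.
- a[2] vid=7 → 2 match(es) in b → 2 row(s).
- a[3] vid=1 → 1 match(es) in b → 1 row(s).
- a[4] vid=4 → 3 match(es) in b → 3 row(s).
- a[5] vid=6 → 1 match(es) in b → 1 row(s).
- a[6] vid=4 → 3 match(es) in b → 3 row(s).
- a[7] vid=7 → 2 match(es) in b → 2 row(s).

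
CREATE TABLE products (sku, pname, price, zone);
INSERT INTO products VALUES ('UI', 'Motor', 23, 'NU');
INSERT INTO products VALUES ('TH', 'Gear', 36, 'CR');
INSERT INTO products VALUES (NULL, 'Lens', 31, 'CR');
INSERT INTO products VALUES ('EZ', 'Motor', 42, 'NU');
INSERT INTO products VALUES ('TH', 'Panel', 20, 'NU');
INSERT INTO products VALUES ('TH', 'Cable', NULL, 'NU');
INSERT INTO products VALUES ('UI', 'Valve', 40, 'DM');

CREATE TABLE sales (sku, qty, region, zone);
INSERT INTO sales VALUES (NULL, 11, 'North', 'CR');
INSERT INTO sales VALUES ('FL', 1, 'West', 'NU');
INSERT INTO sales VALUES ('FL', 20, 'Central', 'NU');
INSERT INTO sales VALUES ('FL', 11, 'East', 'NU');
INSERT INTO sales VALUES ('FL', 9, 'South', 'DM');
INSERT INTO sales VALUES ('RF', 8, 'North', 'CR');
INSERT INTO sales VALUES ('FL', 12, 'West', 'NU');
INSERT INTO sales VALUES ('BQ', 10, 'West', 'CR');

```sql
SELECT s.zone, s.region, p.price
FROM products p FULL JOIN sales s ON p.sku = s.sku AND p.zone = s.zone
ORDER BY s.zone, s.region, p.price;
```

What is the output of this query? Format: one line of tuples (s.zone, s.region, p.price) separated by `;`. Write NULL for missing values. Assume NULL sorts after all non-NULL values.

FULL OUTER JOIN keeps every row from both sides; unmatched rows get NULL for the other side's columns.
Matching on p.sku = s.sku AND p.zone = s.zone. A NULL in a compared column never satisfies the condition.
Matched pairs: 0; unmatched p rows kept: 7; unmatched s rows kept: 8.

(CR, North, NULL); (CR, North, NULL); (CR, West, NULL); (DM, South, NULL); (NU, Central, NULL); (NU, East, NULL); (NU, West, NULL); (NU, West, NULL); (NULL, NULL, 20); (NULL, NULL, 23); (NULL, NULL, 31); (NULL, NULL, 36); (NULL, NULL, 40); (NULL, NULL, 42); (NULL, NULL, NULL)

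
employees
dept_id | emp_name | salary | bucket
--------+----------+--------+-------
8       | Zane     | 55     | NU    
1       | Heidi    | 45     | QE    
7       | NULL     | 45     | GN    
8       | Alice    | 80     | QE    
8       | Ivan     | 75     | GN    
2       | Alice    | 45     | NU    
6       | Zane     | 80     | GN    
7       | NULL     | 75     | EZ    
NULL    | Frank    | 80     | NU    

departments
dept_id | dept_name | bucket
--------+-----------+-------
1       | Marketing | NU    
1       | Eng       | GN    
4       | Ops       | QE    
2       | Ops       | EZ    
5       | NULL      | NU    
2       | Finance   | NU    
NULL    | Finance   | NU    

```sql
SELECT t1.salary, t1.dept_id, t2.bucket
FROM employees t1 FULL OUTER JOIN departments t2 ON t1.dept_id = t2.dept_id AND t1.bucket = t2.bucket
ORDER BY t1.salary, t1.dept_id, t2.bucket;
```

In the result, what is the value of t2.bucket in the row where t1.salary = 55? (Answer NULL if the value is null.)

FULL OUTER JOIN keeps every row from both sides; unmatched rows get NULL for the other side's columns.
Matching on t1.dept_id = t2.dept_id AND t1.bucket = t2.bucket. A NULL in a compared column never satisfies the condition.
- t1 row (dept_id=8, bucket=NU): no match → kept, t2 columns NULL.
- t1 row (dept_id=1, bucket=QE): no match → kept, t2 columns NULL.
- t1 row (dept_id=7, bucket=GN): no match → kept, t2 columns NULL.
- t1 row (dept_id=8, bucket=QE): no match → kept, t2 columns NULL.
- t1 row (dept_id=8, bucket=GN): no match → kept, t2 columns NULL.
- t1 row (dept_id=2, bucket=NU): matches 1 t2 row(s) → 1 output row(s).
- t1 row (dept_id=6, bucket=GN): no match → kept, t2 columns NULL.
- t1 row (dept_id=7, bucket=EZ): no match → kept, t2 columns NULL.
- t1 row (dept_id=NULL, bucket=NU): no match → kept, t2 columns NULL.
- 6 t2 row(s) had no t1 match → kept, t1 columns NULL.

NULL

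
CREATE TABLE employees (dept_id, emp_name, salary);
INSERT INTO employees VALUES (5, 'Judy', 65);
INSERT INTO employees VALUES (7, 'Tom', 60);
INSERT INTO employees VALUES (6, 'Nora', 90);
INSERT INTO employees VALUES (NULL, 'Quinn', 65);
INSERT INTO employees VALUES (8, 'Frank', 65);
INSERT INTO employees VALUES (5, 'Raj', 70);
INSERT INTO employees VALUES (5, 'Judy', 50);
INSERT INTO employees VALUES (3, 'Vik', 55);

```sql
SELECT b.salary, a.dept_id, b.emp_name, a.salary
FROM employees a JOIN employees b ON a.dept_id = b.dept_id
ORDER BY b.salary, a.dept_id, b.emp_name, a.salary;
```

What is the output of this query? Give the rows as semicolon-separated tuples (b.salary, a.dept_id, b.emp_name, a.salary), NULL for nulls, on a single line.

INNER JOIN keeps only pairs where the ON condition holds.
Matching on a.dept_id = b.dept_id. A NULL in a compared column never satisfies the condition.
- a (dept_id=5) pairs with 3 row(s) of b.
- a (dept_id=7) pairs with 1 row(s) of b.
- a (dept_id=6) pairs with 1 row(s) of b.
- a (dept_id=NULL) has no partner → excluded.
- a (dept_id=8) pairs with 1 row(s) of b.
- a (dept_id=5) pairs with 3 row(s) of b.
- a (dept_id=5) pairs with 3 row(s) of b.
- a (dept_id=3) pairs with 1 row(s) of b.

(50, 5, Judy, 50); (50, 5, Judy, 65); (50, 5, Judy, 70); (55, 3, Vik, 55); (60, 7, Tom, 60); (65, 5, Judy, 50); (65, 5, Judy, 65); (65, 5, Judy, 70); (65, 8, Frank, 65); (70, 5, Raj, 50); (70, 5, Raj, 65); (70, 5, Raj, 70); (90, 6, Nora, 90)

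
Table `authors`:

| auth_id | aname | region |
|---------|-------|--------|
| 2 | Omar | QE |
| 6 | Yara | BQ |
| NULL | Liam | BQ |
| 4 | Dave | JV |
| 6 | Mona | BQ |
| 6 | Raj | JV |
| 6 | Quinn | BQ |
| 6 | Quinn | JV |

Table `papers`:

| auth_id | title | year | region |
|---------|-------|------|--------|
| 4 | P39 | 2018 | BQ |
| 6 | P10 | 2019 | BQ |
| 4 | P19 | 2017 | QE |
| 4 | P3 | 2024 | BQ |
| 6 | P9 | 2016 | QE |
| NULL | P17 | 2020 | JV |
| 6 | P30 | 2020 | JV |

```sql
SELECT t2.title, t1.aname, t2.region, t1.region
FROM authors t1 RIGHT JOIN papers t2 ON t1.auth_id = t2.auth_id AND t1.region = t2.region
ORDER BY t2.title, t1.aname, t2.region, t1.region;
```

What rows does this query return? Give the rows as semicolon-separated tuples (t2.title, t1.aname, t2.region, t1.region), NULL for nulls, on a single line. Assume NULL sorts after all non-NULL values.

(P10, Mona, BQ, BQ); (P10, Quinn, BQ, BQ); (P10, Yara, BQ, BQ); (P17, NULL, JV, NULL); (P19, NULL, QE, NULL); (P3, NULL, BQ, NULL); (P30, Quinn, JV, JV); (P30, Raj, JV, JV); (P39, NULL, BQ, NULL); (P9, NULL, QE, NULL)

RIGHT JOIN keeps every row from `papers`; unmatched rows get NULL for `authors`'s columns.
Matching on t1.auth_id = t2.auth_id AND t1.region = t2.region. A NULL in a compared column never satisfies the condition.
Matched pairs: 5; unmatched t2 rows kept: 5.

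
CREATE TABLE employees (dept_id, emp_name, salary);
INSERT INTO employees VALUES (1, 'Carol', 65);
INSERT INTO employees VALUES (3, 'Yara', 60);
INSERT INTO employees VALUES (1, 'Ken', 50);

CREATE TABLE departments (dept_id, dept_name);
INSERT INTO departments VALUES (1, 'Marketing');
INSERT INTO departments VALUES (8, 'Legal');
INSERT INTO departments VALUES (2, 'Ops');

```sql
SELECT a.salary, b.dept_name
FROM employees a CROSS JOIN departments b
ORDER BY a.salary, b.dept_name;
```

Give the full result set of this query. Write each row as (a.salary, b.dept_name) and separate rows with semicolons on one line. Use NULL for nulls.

(50, Legal); (50, Marketing); (50, Ops); (60, Legal); (60, Marketing); (60, Ops); (65, Legal); (65, Marketing); (65, Ops)

CROSS JOIN pairs every row of `employees` with every row of `departments`: 3 × 3 = 9 rows.
After projecting and ordering:
a.salary | b.dept_name
50 | Legal
50 | Marketing
50 | Ops
60 | Legal
60 | Marketing
60 | Ops
65 | Legal
65 | Marketing
65 | Ops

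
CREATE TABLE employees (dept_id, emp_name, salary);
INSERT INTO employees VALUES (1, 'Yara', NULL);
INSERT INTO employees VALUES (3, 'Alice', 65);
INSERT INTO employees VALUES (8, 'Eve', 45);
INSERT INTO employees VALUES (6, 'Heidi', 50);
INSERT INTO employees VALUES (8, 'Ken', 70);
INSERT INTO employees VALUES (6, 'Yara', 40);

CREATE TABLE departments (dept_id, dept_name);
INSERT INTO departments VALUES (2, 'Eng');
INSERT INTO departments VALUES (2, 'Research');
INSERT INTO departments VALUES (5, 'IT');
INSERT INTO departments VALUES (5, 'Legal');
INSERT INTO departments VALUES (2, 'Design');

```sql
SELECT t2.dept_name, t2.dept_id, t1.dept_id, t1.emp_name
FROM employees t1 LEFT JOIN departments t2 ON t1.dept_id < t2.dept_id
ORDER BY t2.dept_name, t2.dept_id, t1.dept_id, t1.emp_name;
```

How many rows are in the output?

LEFT JOIN keeps every row from `employees`; unmatched rows get NULL for `departments`'s columns.
Matching on t1.dept_id < t2.dept_id.
- t1 (dept_id=1) pairs with 5 row(s) of t2.
- t1 (dept_id=3) pairs with 2 row(s) of t2.
- t1 (dept_id=8) has no partner → padded with NULL.
- t1 (dept_id=6) has no partner → padded with NULL.
- t1 (dept_id=8) has no partner → padded with NULL.
- t1 (dept_id=6) has no partner → padded with NULL.
Total: 7 matched + 4 padded = 11 rows.

11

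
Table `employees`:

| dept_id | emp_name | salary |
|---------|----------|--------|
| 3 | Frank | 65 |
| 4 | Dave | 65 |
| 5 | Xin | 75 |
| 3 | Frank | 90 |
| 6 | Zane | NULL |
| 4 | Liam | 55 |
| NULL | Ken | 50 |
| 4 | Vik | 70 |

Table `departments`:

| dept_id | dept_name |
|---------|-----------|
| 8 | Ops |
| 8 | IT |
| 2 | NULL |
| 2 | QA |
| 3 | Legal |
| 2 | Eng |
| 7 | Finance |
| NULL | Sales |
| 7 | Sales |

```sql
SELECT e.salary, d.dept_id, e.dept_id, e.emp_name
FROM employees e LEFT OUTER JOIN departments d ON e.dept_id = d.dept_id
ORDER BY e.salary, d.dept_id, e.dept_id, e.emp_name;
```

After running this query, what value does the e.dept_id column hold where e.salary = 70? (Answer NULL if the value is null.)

4

LEFT JOIN keeps every row from `employees`; unmatched rows get NULL for `departments`'s columns.
Matching on e.dept_id = d.dept_id. A NULL in a compared column never satisfies the condition.
- e (dept_id=3) pairs with 1 row(s) of d.
- e (dept_id=4) has no partner → padded with NULL.
- e (dept_id=5) has no partner → padded with NULL.
- e (dept_id=3) pairs with 1 row(s) of d.
- e (dept_id=6) has no partner → padded with NULL.
- e (dept_id=4) has no partner → padded with NULL.
- e (dept_id=NULL) has no partner → padded with NULL.
- e (dept_id=4) has no partner → padded with NULL.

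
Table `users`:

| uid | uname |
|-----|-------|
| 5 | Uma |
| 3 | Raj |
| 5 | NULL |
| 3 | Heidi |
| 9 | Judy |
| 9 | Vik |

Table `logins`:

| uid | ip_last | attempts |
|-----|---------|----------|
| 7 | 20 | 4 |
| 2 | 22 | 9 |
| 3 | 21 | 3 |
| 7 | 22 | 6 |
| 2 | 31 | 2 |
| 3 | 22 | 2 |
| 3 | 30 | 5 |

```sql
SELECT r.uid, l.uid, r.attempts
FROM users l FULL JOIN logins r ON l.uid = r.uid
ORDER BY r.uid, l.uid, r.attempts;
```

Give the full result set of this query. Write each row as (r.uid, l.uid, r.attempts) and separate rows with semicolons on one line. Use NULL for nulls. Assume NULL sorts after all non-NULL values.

(2, NULL, 2); (2, NULL, 9); (3, 3, 2); (3, 3, 2); (3, 3, 3); (3, 3, 3); (3, 3, 5); (3, 3, 5); (7, NULL, 4); (7, NULL, 6); (NULL, 5, NULL); (NULL, 5, NULL); (NULL, 9, NULL); (NULL, 9, NULL)

FULL OUTER JOIN keeps every row from both sides; unmatched rows get NULL for the other side's columns.
Matching on l.uid = r.uid.
- l (uid=5) has no partner → padded with NULL.
- l (uid=3) pairs with 3 row(s) of r.
- l (uid=5) has no partner → padded with NULL.
- l (uid=3) pairs with 3 row(s) of r.
- l (uid=9) has no partner → padded with NULL.
- l (uid=9) has no partner → padded with NULL.
- plus 4 unmatched r row(s), each kept with NULL l columns.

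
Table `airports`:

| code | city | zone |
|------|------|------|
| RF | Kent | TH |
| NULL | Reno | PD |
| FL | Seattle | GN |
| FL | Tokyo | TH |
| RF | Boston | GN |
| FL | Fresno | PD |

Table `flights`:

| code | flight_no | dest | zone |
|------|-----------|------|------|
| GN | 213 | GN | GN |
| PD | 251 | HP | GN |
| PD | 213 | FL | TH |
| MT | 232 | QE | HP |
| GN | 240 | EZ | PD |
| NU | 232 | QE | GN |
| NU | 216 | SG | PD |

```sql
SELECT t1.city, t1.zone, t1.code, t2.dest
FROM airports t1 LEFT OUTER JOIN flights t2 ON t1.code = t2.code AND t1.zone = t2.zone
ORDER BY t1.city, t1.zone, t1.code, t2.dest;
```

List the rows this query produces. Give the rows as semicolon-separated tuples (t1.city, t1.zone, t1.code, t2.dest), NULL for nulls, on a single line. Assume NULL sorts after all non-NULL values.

LEFT JOIN keeps every row from `airports`; unmatched rows get NULL for `flights`'s columns.
Matching on t1.code = t2.code AND t1.zone = t2.zone. A NULL in a compared column never satisfies the condition.
- t1 (code=RF, zone=TH) has no partner → padded with NULL.
- t1 (code=NULL, zone=PD) has no partner → padded with NULL.
- t1 (code=FL, zone=GN) has no partner → padded with NULL.
- t1 (code=FL, zone=TH) has no partner → padded with NULL.
- t1 (code=RF, zone=GN) has no partner → padded with NULL.
- t1 (code=FL, zone=PD) has no partner → padded with NULL.
After projecting and ordering:
t1.city | t1.zone | t1.code | t2.dest
Boston | GN | RF | NULL
Fresno | PD | FL | NULL
Kent | TH | RF | NULL
Reno | PD | NULL | NULL
Seattle | GN | FL | NULL
Tokyo | TH | FL | NULL

(Boston, GN, RF, NULL); (Fresno, PD, FL, NULL); (Kent, TH, RF, NULL); (Reno, PD, NULL, NULL); (Seattle, GN, FL, NULL); (Tokyo, TH, FL, NULL)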